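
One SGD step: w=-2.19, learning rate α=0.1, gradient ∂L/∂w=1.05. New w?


w_new = w - α·∇
= -2.19 - 0.1·1.05
= -2.19 - 0.105
= -2.295

-2.295


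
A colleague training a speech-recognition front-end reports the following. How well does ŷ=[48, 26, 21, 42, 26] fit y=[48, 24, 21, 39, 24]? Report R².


ȳ = 31.2
SS_res = Σ(y-ŷ)² = 17
SS_tot = Σ(y-ȳ)² = 550.8
R² = 1 - SS_res/SS_tot = 1 - 0.0309 = 0.9691

0.9691


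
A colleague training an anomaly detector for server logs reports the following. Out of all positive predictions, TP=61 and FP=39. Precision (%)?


Precision = TP/(TP+FP)
= 61/(61+39)
= 61/100 = 61.0%

61.0%


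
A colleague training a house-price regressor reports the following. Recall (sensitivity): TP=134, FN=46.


Recall = TP/(TP+FN)
= 134/(134+46)
= 134/180 = 74.44%

74.44%


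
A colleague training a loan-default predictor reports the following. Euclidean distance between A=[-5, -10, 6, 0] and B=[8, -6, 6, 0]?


d = √((-5-8)² + (-10+ 6)² + (6-6)² + (0-0)²)
  = √(169 + 16 + 0 + 0)
  = √185 = 13.6015

13.6015


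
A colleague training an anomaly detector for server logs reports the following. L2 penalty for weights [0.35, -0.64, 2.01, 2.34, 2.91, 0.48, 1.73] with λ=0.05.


‖w‖₂² = (0.35)² + (-0.64)² + (2.01)² + (2.34)² + (2.91)² + (0.48)² + (1.73)²
     = 0.1225 + 0.4096 + 4.0401 + 5.4756 + 8.4681 + 0.2304 + 2.9929
     = 21.7392
λ·‖w‖₂² = 0.05·21.7392 = 1.08696

1.08696


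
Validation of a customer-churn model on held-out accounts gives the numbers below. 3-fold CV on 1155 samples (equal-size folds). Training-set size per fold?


Fold size = 1155/3 = 385
Training per fold = 1155 - 385 = 770

770


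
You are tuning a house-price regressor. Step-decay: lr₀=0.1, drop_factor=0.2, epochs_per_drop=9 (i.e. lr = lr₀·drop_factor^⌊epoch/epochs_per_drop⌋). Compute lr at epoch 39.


n_drops = ⌊39/9⌋ = 4
lr = 0.1·0.2^4 = 0.1·0.0016 = 0.00016

0.00016


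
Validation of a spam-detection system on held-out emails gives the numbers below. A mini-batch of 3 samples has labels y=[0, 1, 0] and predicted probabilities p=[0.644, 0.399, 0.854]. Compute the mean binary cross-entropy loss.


L[0] = -ln(1-0.644) = -ln(0.356) = 1.0328
L[1] = -ln(0.399) = 0.9188
L[2] = -ln(1-0.854) = -ln(0.146) = 1.9241
mean = (1.0328 + 0.9188 + 1.9241)/3 = 1.2919

1.2919


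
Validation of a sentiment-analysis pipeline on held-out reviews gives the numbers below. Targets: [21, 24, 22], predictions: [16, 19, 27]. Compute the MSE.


Squared errors: (21-16)²=25, (24-19)²=25, (22-27)²=25
Sum = 75
MSE = 75/3 = 25

25


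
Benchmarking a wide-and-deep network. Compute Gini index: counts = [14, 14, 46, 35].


Probabilities: [14/109, 14/109, 46/109, 35/109] ≈ [0.1284, 0.1284, 0.422, 0.3211]
Σpᵢ² = (196 + 196 + 2116 + 1225)/109² = 3733/11881
Gini = 1 - Σpᵢ² = 1 - 3733/11881 = 0.6858

0.6858


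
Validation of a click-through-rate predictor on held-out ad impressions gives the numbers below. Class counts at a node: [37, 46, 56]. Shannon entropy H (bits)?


Probabilities: [37/139, 46/139, 56/139] ≈ [0.2662, 0.3309, 0.4029]
H = -((37/139)·log₂(37/139) + (46/139)·log₂(46/139) + (56/139)·log₂(56/139))
  = 1.5647 bits

1.5647 bits


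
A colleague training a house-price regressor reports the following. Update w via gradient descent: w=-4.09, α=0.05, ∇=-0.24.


w_new = w - α·∇
= -4.09 - 0.05·-0.24
= -4.09 + 0.012
= -4.078

-4.078


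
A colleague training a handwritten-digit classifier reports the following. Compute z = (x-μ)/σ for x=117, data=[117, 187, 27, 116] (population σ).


μ = 111.75, σ = 56.7687
z = (117 - 111.75)/56.7687 = 0.0925

0.0925


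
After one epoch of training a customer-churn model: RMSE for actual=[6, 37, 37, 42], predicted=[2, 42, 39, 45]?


MSE = 54/4 = 13.5
RMSE = √(54/4) = 3.6742

3.6742


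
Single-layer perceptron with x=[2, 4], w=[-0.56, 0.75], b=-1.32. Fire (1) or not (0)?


z = (2)·(-0.56) + (4)·(0.75) - 1.32
  = 0.56
step(z) = 1 (z≥0)

1


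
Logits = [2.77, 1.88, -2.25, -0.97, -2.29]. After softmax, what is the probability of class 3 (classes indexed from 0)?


Exponentials: e^2.77=15.9586, e^1.88=6.5535, e^-2.25=0.1054, e^-0.97=0.3791, e^-2.29=0.1013
Sum = 23.0979
Softmax = [0.6909, 0.2837, 0.0046, 0.0164, 0.0044]
p[3] = 0.3791/23.0979 = 0.0164

0.0164


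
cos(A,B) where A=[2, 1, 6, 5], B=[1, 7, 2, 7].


A·B = 2·1 + 1·7 + 6·2 + 5·7 = 56
‖A‖ = √66 = 8.124, ‖B‖ = √103 = 10.1489
cos = 56/(√66·√103) = 56/√6798 = 0.6792

0.6792


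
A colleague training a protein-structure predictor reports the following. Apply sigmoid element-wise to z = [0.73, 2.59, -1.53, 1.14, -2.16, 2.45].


σ(0.73) = 1/(1+e^-0.73) = 0.6748
σ(2.59) = 1/(1+e^-2.59) = 0.9302
σ(-1.53) = 1/(1+e^1.53) = 0.178
σ(1.14) = 1/(1+e^-1.14) = 0.7577
σ(-2.16) = 1/(1+e^2.16) = 0.1034
σ(2.45) = 1/(1+e^-2.45) = 0.9206
result = [0.6748, 0.9302, 0.178, 0.7577, 0.1034, 0.9206]

[0.6748, 0.9302, 0.178, 0.7577, 0.1034, 0.9206]


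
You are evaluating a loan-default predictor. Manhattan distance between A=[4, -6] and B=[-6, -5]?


d = |4+ 6| + |-6+ 5|
  = 10 + 1
  = 11

11


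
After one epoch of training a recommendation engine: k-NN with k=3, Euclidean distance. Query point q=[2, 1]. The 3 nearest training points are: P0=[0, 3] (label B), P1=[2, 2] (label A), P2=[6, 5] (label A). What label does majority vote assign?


d(q,P0) = 2.8284  (label B)
d(q,P1) = 1.0  (label A)
d(q,P2) = 5.6569  (label A)
Votes: A=2, B=1
Majority → A

A


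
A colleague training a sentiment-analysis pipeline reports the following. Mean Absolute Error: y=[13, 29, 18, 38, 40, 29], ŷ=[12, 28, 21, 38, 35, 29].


Absolute errors: |13-12|=1, |29-28|=1, |18-21|=3, |38-38|=0, |40-35|=5, |29-29|=0
Sum = 10
MAE = 10/6 = 5/3

5/3


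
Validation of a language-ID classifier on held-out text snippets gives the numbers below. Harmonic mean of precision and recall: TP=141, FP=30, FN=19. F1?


Precision = 141/171 = 0.8246
Recall = 141/160 = 0.8812
F1 = 2·P·R/(P+R) = 2·TP/(2·TP+FP+FN) = 282/(282+30+19) = 282/331 = 0.852

0.852


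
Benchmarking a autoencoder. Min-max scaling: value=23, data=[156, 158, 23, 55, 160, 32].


min=23, max=160
(23-23)/(160-23) = 0/137 = 0.0

0.0


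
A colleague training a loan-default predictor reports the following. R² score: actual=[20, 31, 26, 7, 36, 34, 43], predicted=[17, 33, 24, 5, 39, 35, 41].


ȳ = 28.1429
SS_res = Σ(y-ŷ)² = 35
SS_tot = Σ(y-ȳ)² = 842.86
R² = 1 - SS_res/SS_tot = 1 - 0.0415 = 0.9585

0.9585


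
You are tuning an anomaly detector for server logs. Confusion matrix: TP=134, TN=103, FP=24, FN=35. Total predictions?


Total = TP + TN + FP + FN
= 134 + 103 + 24 + 35
= 296
(Predicted positive: 158, predicted negative: 138)

296


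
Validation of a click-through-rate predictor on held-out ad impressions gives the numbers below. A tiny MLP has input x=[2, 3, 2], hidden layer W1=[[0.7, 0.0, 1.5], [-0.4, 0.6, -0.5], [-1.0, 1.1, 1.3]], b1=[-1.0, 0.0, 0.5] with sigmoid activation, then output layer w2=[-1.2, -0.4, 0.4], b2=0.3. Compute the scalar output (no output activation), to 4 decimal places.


z1[0] = (0.7)·(2) + (0.0)·(3) + (1.5)·(2) - 1.0 = 3.4
z1[1] = (-0.4)·(2) + (0.6)·(3) + (-0.5)·(2) + 0.0 = 0.0
z1[2] = (-1.0)·(2) + (1.1)·(3) + (1.3)·(2) + 0.5 = 4.4
h = sigmoid(z1) = [0.9677, 0.5, 0.9879]
output = (-1.2)·(0.9677) + (-0.4)·(0.5) + (0.4)·(0.9879) + 0.3 = -0.6661

-0.6661


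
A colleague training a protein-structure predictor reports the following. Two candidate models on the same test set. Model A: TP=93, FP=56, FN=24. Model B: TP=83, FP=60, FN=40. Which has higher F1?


Model A: P=93/149=0.6242, R=93/117=0.7949, F1=2PR/(P+R)=2TP/(2TP+FP+FN)=186/266=0.6992
Model B: P=83/143=0.5804, R=83/123=0.6748, F1=2PR/(P+R)=2TP/(2TP+FP+FN)=166/266=0.6241
0.6992 > 0.6241 → Model A

Model A


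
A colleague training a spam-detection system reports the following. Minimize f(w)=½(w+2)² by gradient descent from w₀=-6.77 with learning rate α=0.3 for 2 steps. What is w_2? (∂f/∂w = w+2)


step 1: grad = -6.77+2 = -4.77; w = -6.77 - 0.3·(-4.77) = -5.339
step 2: grad = -5.339+2 = -3.339; w = -5.339 - 0.3·(-3.339) = -4.3373

-4.3373


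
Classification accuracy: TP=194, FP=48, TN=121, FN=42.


Accuracy = (TP+TN)/(TP+TN+FP+FN)
= (194+121)/(405)
= 315/405 = 77.78%

77.78%


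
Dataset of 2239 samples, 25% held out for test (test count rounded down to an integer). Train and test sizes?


Test = ⌊2239·25/100⌋ = 559
Train = 2239 - 559 = 1680

Train: 1680, Test: 559


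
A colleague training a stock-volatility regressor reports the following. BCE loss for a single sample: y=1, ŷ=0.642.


BCE = -[y·ln(p) + (1-y)·ln(1-p)]
= -1·ln(0.642) - 0
= -ln(0.642) = 0.4432

0.4432


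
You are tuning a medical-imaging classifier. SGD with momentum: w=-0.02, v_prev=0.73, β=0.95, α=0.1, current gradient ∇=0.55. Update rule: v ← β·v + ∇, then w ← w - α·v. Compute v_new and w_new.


v_new = 0.95·0.73 + 0.55 = 0.6935 + 0.55 = 1.2435
w_new = -0.02 - 0.1·1.2435 = -0.02 - 0.12435 = -0.14435

v_new=1.2435, w_new=-0.14435


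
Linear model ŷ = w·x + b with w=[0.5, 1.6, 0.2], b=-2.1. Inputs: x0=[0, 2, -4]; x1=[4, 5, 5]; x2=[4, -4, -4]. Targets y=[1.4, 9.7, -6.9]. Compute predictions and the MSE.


ŷ0 = (0.5)·(0) + (1.6)·(2) + (0.2)·(-4) - 2.1 = 0.3
ŷ1 = (0.5)·(4) + (1.6)·(5) + (0.2)·(5) - 2.1 = 8.9
ŷ2 = (0.5)·(4) + (1.6)·(-4) + (0.2)·(-4) - 2.1 = -7.3
errors² = [1.21, 0.64, 0.16]
MSE = 2.0100/3 = 0.67

0.67


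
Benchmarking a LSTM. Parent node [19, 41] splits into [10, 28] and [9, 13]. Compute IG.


Parent = [19, 41], H_parent = 0.9007
H_left = 0.8315 (n=38), H_right = 0.976 (n=22)
H_children = (38/60)·0.8315 + (22/60)·0.976 = 0.8845
IG = 0.9007 - 0.8845 = 0.0162

0.0162


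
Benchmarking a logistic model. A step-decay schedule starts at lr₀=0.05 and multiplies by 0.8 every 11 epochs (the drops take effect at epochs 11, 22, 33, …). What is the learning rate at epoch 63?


n_drops = ⌊63/11⌋ = 5
lr = 0.05·0.8^5 = 0.05·0.32768 = 0.016384

0.016384


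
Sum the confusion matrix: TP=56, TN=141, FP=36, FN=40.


Total = TP + TN + FP + FN
= 56 + 141 + 36 + 40
= 273
(Predicted positive: 92, predicted negative: 181)

273


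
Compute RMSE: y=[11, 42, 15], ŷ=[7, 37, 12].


MSE = 50/3 = 16.6667
RMSE = √(50/3) = 4.0825

4.0825


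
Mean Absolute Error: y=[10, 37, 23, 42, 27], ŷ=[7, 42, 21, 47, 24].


Absolute errors: |10-7|=3, |37-42|=5, |23-21|=2, |42-47|=5, |27-24|=3
Sum = 18
MAE = 18/5 = 18/5

18/5


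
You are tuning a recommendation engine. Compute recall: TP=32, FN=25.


Recall = TP/(TP+FN)
= 32/(32+25)
= 32/57 = 56.14%

56.14%


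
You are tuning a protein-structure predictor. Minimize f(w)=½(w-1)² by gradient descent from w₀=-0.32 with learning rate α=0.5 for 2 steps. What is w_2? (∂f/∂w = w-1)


step 1: grad = -0.32-1 = -1.32; w = -0.32 - 0.5·(-1.32) = 0.34
step 2: grad = 0.34-1 = -0.66; w = 0.34 - 0.5·(-0.66) = 0.67

0.67


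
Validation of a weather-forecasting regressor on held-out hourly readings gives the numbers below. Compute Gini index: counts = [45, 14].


Probabilities: [45/59, 14/59] ≈ [0.7627, 0.2373]
Σpᵢ² = (2025 + 196)/59² = 2221/3481
Gini = 1 - Σpᵢ² = 1 - 2221/3481 = 0.362

0.362


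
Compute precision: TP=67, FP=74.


Precision = TP/(TP+FP)
= 67/(67+74)
= 67/141 = 47.52%

47.52%


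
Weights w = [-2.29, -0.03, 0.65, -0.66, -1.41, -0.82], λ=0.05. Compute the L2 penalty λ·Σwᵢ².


‖w‖₂² = (-2.29)² + (-0.03)² + (0.65)² + (-0.66)² + (-1.41)² + (-0.82)²
     = 5.2441 + 0.0009 + 0.4225 + 0.4356 + 1.9881 + 0.6724
     = 8.7636
λ·‖w‖₂² = 0.05·8.7636 = 0.43818

0.43818


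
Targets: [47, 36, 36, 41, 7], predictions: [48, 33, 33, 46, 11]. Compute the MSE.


Squared errors: (47-48)²=1, (36-33)²=9, (36-33)²=9, (41-46)²=25, (7-11)²=16
Sum = 60
MSE = 60/5 = 12

12


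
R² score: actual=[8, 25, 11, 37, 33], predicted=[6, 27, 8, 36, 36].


ȳ = 22.8
SS_res = Σ(y-ŷ)² = 27
SS_tot = Σ(y-ȳ)² = 668.8
R² = 1 - SS_res/SS_tot = 1 - 0.0404 = 0.9596

0.9596


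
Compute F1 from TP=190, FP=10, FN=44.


Precision = 190/200 = 0.95
Recall = 190/234 = 0.812
F1 = 2·P·R/(P+R) = 2·TP/(2·TP+FP+FN) = 380/(380+10+44) = 380/434 = 0.8756

0.8756


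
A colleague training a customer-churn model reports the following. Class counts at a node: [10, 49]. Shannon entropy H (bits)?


Probabilities: [10/59, 49/59] ≈ [0.1695, 0.8305]
H = -((10/59)·log₂(10/59) + (49/59)·log₂(49/59))
  = 0.6565 bits

0.6565 bits


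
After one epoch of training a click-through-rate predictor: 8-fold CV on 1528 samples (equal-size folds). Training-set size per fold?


Fold size = 1528/8 = 191
Training per fold = 1528 - 191 = 1337

1337


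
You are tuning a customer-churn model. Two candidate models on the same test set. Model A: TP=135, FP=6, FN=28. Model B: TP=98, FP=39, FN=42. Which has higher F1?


Model A: P=135/141=0.9574, R=135/163=0.8282, F1=2PR/(P+R)=2TP/(2TP+FP+FN)=270/304=0.8882
Model B: P=98/137=0.7153, R=98/140=0.7, F1=2PR/(P+R)=2TP/(2TP+FP+FN)=196/277=0.7076
0.8882 > 0.7076 → Model A

Model A


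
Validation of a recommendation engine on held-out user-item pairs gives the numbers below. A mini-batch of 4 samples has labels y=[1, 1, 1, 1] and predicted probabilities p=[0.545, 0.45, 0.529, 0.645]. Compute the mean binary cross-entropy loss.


L[0] = -ln(0.545) = 0.607
L[1] = -ln(0.45) = 0.7985
L[2] = -ln(0.529) = 0.6368
L[3] = -ln(0.645) = 0.4385
mean = (0.607 + 0.7985 + 0.6368 + 0.4385)/4 = 0.6202

0.6202


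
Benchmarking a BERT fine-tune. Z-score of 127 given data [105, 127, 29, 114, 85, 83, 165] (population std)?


μ = 101.1429, σ = 39.135
z = (127 - 101.1429)/39.135 = 0.6607

0.6607


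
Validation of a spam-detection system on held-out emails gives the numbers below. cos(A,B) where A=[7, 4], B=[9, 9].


A·B = 7·9 + 4·9 = 99
‖A‖ = √65 = 8.0623, ‖B‖ = √162 = 12.7279
cos = 99/(√65·√162) = 99/√10530 = 0.9648

0.9648


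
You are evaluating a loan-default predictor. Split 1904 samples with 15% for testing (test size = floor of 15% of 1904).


Test = ⌊1904·15/100⌋ = 285
Train = 1904 - 285 = 1619

Train: 1619, Test: 285


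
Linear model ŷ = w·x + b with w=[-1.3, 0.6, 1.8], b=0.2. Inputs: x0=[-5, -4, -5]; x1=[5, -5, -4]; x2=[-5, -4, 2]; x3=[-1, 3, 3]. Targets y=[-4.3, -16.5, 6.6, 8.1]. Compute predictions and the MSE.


ŷ0 = (-1.3)·(-5) + (0.6)·(-4) + (1.8)·(-5) + 0.2 = -4.7
ŷ1 = (-1.3)·(5) + (0.6)·(-5) + (1.8)·(-4) + 0.2 = -16.5
ŷ2 = (-1.3)·(-5) + (0.6)·(-4) + (1.8)·(2) + 0.2 = 7.9
ŷ3 = (-1.3)·(-1) + (0.6)·(3) + (1.8)·(3) + 0.2 = 8.7
errors² = [0.16, 0.0, 1.69, 0.36]
MSE = 2.2100/4 = 0.5525

0.5525


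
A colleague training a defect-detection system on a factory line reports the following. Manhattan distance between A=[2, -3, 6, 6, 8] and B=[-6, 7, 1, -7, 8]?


d = |2+ 6| + |-3-7| + |6-1| + |6+ 7| + |8-8|
  = 8 + 10 + 5 + 13 + 0
  = 36

36


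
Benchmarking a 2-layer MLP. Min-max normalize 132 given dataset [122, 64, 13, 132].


min=13, max=132
(132-13)/(132-13) = 119/119 = 1.0

1.0


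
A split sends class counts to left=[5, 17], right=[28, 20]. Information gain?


Parent = [33, 37], H_parent = 0.9976
H_left = 0.7732 (n=22), H_right = 0.9799 (n=48)
H_children = (22/70)·0.7732 + (48/70)·0.9799 = 0.9149
IG = 0.9976 - 0.9149 = 0.0827

0.0827


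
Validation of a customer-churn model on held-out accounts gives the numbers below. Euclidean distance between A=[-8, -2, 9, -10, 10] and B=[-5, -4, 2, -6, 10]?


d = √((-8+ 5)² + (-2+ 4)² + (9-2)² + (-10+ 6)² + (10-10)²)
  = √(9 + 4 + 49 + 16 + 0)
  = √78 = 8.8318

8.8318


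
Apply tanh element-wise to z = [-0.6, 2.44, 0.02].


tanh(-0.6) = -0.537
tanh(2.44) = 0.9849
tanh(0.02) = 0.02
result = [-0.537, 0.9849, 0.02]

[-0.537, 0.9849, 0.02]


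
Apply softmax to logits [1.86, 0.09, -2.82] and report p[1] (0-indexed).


Exponentials: e^1.86=6.4237, e^0.09=1.0942, e^-2.82=0.0596
Sum = 7.5775
Softmax = [0.8477, 0.1444, 0.0079]
p[1] = 1.0942/7.5775 = 0.1444

0.1444


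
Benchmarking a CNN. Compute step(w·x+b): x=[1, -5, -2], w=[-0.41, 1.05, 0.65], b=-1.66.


z = (1)·(-0.41) + (-5)·(1.05) + (-2)·(0.65) - 1.66
  = -8.62
step(z) = 0 (z<0)

0


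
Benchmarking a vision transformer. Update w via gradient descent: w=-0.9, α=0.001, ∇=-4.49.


w_new = w - α·∇
= -0.9 - 0.001·-4.49
= -0.9 + 0.00449
= -0.89551

-0.89551


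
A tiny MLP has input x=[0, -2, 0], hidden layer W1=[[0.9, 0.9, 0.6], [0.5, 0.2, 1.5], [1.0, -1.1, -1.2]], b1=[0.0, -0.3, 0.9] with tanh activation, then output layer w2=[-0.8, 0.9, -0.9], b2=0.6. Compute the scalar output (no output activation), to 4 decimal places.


z1[0] = (0.9)·(0) + (0.9)·(-2) + (0.6)·(0) + 0.0 = -1.8
z1[1] = (0.5)·(0) + (0.2)·(-2) + (1.5)·(0) - 0.3 = -0.7
z1[2] = (1.0)·(0) + (-1.1)·(-2) + (-1.2)·(0) + 0.9 = 3.1
h = tanh(z1) = [-0.9468, -0.6044, 0.9959]
output = (-0.8)·(-0.9468) + (0.9)·(-0.6044) + (-0.9)·(0.9959) + 0.6 = -0.0828

-0.0828


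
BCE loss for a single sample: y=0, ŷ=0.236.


BCE = -[y·ln(p) + (1-y)·ln(1-p)]
= -0 - 1·ln(1-0.236)
= -ln(0.764) = 0.2692

0.2692


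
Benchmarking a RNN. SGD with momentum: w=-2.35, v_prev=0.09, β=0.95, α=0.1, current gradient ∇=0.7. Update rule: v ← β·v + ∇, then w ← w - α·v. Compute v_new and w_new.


v_new = 0.95·0.09 + 0.7 = 0.0855 + 0.7 = 0.7855
w_new = -2.35 - 0.1·0.7855 = -2.35 - 0.07855 = -2.42855

v_new=0.7855, w_new=-2.42855


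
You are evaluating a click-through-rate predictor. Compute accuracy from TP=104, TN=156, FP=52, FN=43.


Accuracy = (TP+TN)/(TP+TN+FP+FN)
= (104+156)/(355)
= 260/355 = 73.24%

73.24%


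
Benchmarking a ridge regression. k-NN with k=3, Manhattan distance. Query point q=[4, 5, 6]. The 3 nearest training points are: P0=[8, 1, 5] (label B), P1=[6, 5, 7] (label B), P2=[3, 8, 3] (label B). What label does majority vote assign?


d(q,P0) = 9  (label B)
d(q,P1) = 3  (label B)
d(q,P2) = 7  (label B)
Votes: A=0, B=3
Majority → B

B


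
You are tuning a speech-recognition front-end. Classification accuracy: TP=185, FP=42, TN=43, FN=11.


Accuracy = (TP+TN)/(TP+TN+FP+FN)
= (185+43)/(281)
= 228/281 = 81.14%

81.14%


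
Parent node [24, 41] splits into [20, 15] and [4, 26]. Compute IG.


Parent = [24, 41], H_parent = 0.9501
H_left = 0.9852 (n=35), H_right = 0.5665 (n=30)
H_children = (35/65)·0.9852 + (30/65)·0.5665 = 0.792
IG = 0.9501 - 0.792 = 0.1581

0.1581


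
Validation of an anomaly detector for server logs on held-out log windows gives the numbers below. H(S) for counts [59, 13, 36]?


Probabilities: [59/108, 13/108, 36/108] ≈ [0.5463, 0.1204, 0.3333]
H = -((59/108)·log₂(59/108) + (13/108)·log₂(13/108) + (36/108)·log₂(36/108))
  = 1.3725 bits

1.3725 bits


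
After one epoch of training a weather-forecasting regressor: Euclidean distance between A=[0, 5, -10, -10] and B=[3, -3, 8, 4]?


d = √((0-3)² + (5+ 3)² + (-10-8)² + (-10-4)²)
  = √(9 + 64 + 324 + 196)
  = √593 = 24.3516

24.3516


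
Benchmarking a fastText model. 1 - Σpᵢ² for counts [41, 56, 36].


Probabilities: [41/133, 56/133, 36/133] ≈ [0.3083, 0.4211, 0.2707]
Σpᵢ² = (1681 + 3136 + 1296)/133² = 6113/17689
Gini = 1 - Σpᵢ² = 1 - 6113/17689 = 0.6544

0.6544


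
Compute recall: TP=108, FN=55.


Recall = TP/(TP+FN)
= 108/(108+55)
= 108/163 = 66.26%

66.26%


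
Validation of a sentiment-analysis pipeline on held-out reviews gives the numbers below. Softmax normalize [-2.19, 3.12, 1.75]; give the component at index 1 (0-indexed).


Exponentials: e^-2.19=0.1119, e^3.12=22.6464, e^1.75=5.7546
Sum = 28.5129
Softmax = [0.0039, 0.7943, 0.2018]
p[1] = 22.6464/28.5129 = 0.7943

0.7943


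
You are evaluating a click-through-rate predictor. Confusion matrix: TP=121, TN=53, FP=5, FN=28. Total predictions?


Total = TP + TN + FP + FN
= 121 + 53 + 5 + 28
= 207
(Predicted positive: 126, predicted negative: 81)

207


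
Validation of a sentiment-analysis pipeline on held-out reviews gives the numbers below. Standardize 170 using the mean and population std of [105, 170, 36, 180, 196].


μ = 137.4, σ = 59.4024
z = (170 - 137.4)/59.4024 = 0.5488

0.5488


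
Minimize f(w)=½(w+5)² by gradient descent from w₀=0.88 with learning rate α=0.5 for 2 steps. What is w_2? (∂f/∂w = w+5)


step 1: grad = 0.88+5 = 5.88; w = 0.88 - 0.5·(5.88) = -2.06
step 2: grad = -2.06+5 = 2.94; w = -2.06 - 0.5·(2.94) = -3.53

-3.53


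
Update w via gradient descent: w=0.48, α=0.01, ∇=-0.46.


w_new = w - α·∇
= 0.48 - 0.01·-0.46
= 0.48 + 0.0046
= 0.4846

0.4846


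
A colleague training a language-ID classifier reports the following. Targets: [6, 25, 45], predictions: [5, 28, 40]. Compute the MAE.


Absolute errors: |6-5|=1, |25-28|=3, |45-40|=5
Sum = 9
MAE = 9/3 = 3

3


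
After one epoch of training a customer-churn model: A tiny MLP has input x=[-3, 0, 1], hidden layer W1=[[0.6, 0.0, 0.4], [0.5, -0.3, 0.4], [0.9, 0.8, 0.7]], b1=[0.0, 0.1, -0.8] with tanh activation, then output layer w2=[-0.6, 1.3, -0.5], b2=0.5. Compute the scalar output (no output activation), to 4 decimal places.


z1[0] = (0.6)·(-3) + (0.0)·(0) + (0.4)·(1) + 0.0 = -1.4
z1[1] = (0.5)·(-3) + (-0.3)·(0) + (0.4)·(1) + 0.1 = -1.0
z1[2] = (0.9)·(-3) + (0.8)·(0) + (0.7)·(1) - 0.8 = -2.8
h = tanh(z1) = [-0.8854, -0.7616, -0.9926]
output = (-0.6)·(-0.8854) + (1.3)·(-0.7616) + (-0.5)·(-0.9926) + 0.5 = 0.5375

0.5375


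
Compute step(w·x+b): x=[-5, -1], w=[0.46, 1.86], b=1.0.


z = (-5)·(0.46) + (-1)·(1.86) + 1.0
  = -3.16
step(z) = 0 (z<0)

0


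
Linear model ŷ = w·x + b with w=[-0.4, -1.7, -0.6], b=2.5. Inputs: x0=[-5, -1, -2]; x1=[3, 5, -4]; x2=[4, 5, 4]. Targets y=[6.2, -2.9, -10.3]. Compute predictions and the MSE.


ŷ0 = (-0.4)·(-5) + (-1.7)·(-1) + (-0.6)·(-2) + 2.5 = 7.4
ŷ1 = (-0.4)·(3) + (-1.7)·(5) + (-0.6)·(-4) + 2.5 = -4.8
ŷ2 = (-0.4)·(4) + (-1.7)·(5) + (-0.6)·(4) + 2.5 = -10.0
errors² = [1.44, 3.61, 0.09]
MSE = 5.1400/3 = 1.7133

1.7133


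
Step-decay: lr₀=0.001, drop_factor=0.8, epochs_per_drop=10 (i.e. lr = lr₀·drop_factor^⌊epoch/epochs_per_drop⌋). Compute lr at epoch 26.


n_drops = ⌊26/10⌋ = 2
lr = 0.001·0.8^2 = 0.001·0.64 = 0.00064

0.00064


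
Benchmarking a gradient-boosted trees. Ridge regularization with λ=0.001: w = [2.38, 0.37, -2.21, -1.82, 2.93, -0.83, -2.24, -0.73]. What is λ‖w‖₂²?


‖w‖₂² = (2.38)² + (0.37)² + (-2.21)² + (-1.82)² + (2.93)² + (-0.83)² + (-2.24)² + (-0.73)²
     = 5.6644 + 0.1369 + 4.8841 + 3.3124 + 8.5849 + 0.6889 + 5.0176 + 0.5329
     = 28.8221
λ·‖w‖₂² = 0.001·28.8221 = 0.028822

0.028822


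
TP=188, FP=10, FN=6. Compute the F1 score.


Precision = 188/198 = 0.9495
Recall = 188/194 = 0.9691
F1 = 2·P·R/(P+R) = 2·TP/(2·TP+FP+FN) = 376/(376+10+6) = 376/392 = 0.9592

0.9592


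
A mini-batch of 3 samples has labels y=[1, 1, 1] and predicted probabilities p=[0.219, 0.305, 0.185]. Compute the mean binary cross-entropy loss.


L[0] = -ln(0.219) = 1.5187
L[1] = -ln(0.305) = 1.1874
L[2] = -ln(0.185) = 1.6874
mean = (1.5187 + 1.1874 + 1.6874)/3 = 1.4645

1.4645


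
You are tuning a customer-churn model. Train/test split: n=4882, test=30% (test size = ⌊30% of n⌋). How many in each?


Test = ⌊4882·30/100⌋ = 1464
Train = 4882 - 1464 = 3418

Train: 3418, Test: 1464


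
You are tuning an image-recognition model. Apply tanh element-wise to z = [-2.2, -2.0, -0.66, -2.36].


tanh(-2.2) = -0.9757
tanh(-2.0) = -0.964
tanh(-0.66) = -0.5784
tanh(-2.36) = -0.9823
result = [-0.9757, -0.964, -0.5784, -0.9823]

[-0.9757, -0.964, -0.5784, -0.9823]


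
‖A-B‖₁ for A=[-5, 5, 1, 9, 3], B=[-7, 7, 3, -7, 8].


d = |-5+ 7| + |5-7| + |1-3| + |9+ 7| + |3-8|
  = 2 + 2 + 2 + 16 + 5
  = 27

27


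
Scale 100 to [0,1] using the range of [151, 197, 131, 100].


min=100, max=197
(100-100)/(197-100) = 0/97 = 0.0

0.0


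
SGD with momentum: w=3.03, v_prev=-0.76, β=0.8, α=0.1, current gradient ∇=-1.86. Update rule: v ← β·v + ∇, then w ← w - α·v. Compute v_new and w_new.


v_new = 0.8·-0.76 - 1.86 = -0.608 - 1.86 = -2.468
w_new = 3.03 - 0.1·-2.468 = 3.03 + 0.2468 = 3.2768

v_new=-2.468, w_new=3.2768


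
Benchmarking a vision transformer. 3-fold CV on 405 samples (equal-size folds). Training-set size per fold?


Fold size = 405/3 = 135
Training per fold = 405 - 135 = 270

270


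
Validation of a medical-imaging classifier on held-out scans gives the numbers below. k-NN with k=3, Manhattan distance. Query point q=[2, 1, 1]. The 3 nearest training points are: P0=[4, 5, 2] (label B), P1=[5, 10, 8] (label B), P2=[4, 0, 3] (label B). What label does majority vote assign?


d(q,P0) = 7  (label B)
d(q,P1) = 19  (label B)
d(q,P2) = 5  (label B)
Votes: A=0, B=3
Majority → B

B


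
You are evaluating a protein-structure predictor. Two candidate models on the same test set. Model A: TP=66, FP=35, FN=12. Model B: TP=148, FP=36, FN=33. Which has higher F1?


Model A: P=66/101=0.6535, R=66/78=0.8462, F1=2PR/(P+R)=2TP/(2TP+FP+FN)=132/179=0.7374
Model B: P=148/184=0.8043, R=148/181=0.8177, F1=2PR/(P+R)=2TP/(2TP+FP+FN)=296/365=0.811
0.7374 < 0.811 → Model B

Model B


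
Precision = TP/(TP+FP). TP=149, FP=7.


Precision = TP/(TP+FP)
= 149/(149+7)
= 149/156 = 95.51%

95.51%


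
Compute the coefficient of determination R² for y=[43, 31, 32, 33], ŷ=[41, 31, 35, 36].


ȳ = 34.75
SS_res = Σ(y-ŷ)² = 22
SS_tot = Σ(y-ȳ)² = 92.75
R² = 1 - SS_res/SS_tot = 1 - 0.2372 = 0.7628

0.7628


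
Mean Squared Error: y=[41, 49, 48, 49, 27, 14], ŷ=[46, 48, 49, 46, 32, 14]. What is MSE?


Squared errors: (41-46)²=25, (49-48)²=1, (48-49)²=1, (49-46)²=9, (27-32)²=25, (14-14)²=0
Sum = 61
MSE = 61/6 = 61/6

61/6


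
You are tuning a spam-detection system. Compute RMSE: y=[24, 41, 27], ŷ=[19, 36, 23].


MSE = 66/3 = 22
RMSE = √(66/3) = 4.6904

4.6904


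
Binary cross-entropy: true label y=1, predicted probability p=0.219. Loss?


BCE = -[y·ln(p) + (1-y)·ln(1-p)]
= -1·ln(0.219) - 0
= -ln(0.219) = 1.5187

1.5187


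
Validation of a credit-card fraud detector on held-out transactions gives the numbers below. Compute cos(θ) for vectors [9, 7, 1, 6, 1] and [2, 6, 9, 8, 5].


A·B = 9·2 + 7·6 + 1·9 + 6·8 + 1·5 = 122
‖A‖ = √168 = 12.9615, ‖B‖ = √210 = 14.4914
cos = 122/(√168·√210) = 122/√35280 = 0.6495

0.6495


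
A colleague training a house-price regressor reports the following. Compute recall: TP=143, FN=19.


Recall = TP/(TP+FN)
= 143/(143+19)
= 143/162 = 88.27%

88.27%


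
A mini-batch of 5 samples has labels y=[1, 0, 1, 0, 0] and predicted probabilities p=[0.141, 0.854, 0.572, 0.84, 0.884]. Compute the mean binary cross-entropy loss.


L[0] = -ln(0.141) = 1.959
L[1] = -ln(1-0.854) = -ln(0.146) = 1.9241
L[2] = -ln(0.572) = 0.5586
L[3] = -ln(1-0.84) = -ln(0.16) = 1.8326
L[4] = -ln(1-0.884) = -ln(0.116) = 2.1542
mean = (1.959 + 1.9241 + 0.5586 + 1.8326 + 2.1542)/5 = 1.6857

1.6857


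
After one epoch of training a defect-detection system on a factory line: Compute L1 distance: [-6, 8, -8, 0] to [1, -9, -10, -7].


d = |-6-1| + |8+ 9| + |-8+ 10| + |0+ 7|
  = 7 + 17 + 2 + 7
  = 33

33


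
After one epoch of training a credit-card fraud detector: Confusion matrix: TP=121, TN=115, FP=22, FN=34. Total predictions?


Total = TP + TN + FP + FN
= 121 + 115 + 22 + 34
= 292
(Predicted positive: 143, predicted negative: 149)

292


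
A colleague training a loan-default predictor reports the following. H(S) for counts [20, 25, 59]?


Probabilities: [20/104, 25/104, 59/104] ≈ [0.1923, 0.2404, 0.5673]
H = -((20/104)·log₂(20/104) + (25/104)·log₂(25/104) + (59/104)·log₂(59/104))
  = 1.4157 bits

1.4157 bits


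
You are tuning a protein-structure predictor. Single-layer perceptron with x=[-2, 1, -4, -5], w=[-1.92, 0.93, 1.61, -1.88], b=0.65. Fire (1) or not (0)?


z = (-2)·(-1.92) + (1)·(0.93) + (-4)·(1.61) + (-5)·(-1.88) + 0.65
  = 8.38
step(z) = 1 (z≥0)

1


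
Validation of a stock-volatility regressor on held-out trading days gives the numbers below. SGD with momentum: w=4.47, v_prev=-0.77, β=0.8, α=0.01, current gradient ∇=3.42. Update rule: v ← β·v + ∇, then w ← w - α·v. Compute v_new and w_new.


v_new = 0.8·-0.77 + 3.42 = -0.616 + 3.42 = 2.804
w_new = 4.47 - 0.01·2.804 = 4.47 - 0.02804 = 4.44196

v_new=2.804, w_new=4.44196


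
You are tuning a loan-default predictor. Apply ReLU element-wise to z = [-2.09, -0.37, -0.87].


ReLU(-2.09) = max(0, -2.09) = 0.0
ReLU(-0.37) = max(0, -0.37) = 0.0
ReLU(-0.87) = max(0, -0.87) = 0.0
result = [0.0, 0.0, 0.0]

[0.0, 0.0, 0.0]


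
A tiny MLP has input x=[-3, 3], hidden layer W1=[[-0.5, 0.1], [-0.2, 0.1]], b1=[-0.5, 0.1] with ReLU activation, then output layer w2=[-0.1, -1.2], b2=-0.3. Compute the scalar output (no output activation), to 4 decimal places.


z1[0] = (-0.5)·(-3) + (0.1)·(3) - 0.5 = 1.3
z1[1] = (-0.2)·(-3) + (0.1)·(3) + 0.1 = 1.0
h = ReLU(z1) = [1.3, 1.0]
output = (-0.1)·(1.3) + (-1.2)·(1.0) - 0.3 = -1.63

-1.63


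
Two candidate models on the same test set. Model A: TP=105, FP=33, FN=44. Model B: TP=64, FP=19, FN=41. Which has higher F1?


Model A: P=105/138=0.7609, R=105/149=0.7047, F1=2PR/(P+R)=2TP/(2TP+FP+FN)=210/287=0.7317
Model B: P=64/83=0.7711, R=64/105=0.6095, F1=2PR/(P+R)=2TP/(2TP+FP+FN)=128/188=0.6809
0.7317 > 0.6809 → Model A

Model A


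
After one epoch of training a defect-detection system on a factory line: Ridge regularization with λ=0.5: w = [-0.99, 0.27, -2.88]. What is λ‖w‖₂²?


‖w‖₂² = (-0.99)² + (0.27)² + (-2.88)²
     = 0.9801 + 0.0729 + 8.2944
     = 9.3474
λ·‖w‖₂² = 0.5·9.3474 = 4.6737

4.6737


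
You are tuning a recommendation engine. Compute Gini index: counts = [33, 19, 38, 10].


Probabilities: [33/100, 19/100, 38/100, 10/100] ≈ [0.33, 0.19, 0.38, 0.1]
Σpᵢ² = (1089 + 361 + 1444 + 100)/100² = 2994/10000
Gini = 1 - Σpᵢ² = 1 - 2994/10000 = 0.7006

0.7006


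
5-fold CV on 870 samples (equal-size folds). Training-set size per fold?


Fold size = 870/5 = 174
Training per fold = 870 - 174 = 696

696


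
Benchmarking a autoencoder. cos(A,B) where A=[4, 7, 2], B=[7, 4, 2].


A·B = 4·7 + 7·4 + 2·2 = 60
‖A‖ = √69 = 8.3066, ‖B‖ = √69 = 8.3066
cos = 60/(√69·√69) = 60/√4761 = 0.8696

0.8696


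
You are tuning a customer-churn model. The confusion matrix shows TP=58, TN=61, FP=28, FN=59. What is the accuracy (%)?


Accuracy = (TP+TN)/(TP+TN+FP+FN)
= (58+61)/(206)
= 119/206 = 57.77%

57.77%


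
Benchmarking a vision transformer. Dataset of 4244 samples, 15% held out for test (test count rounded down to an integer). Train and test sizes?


Test = ⌊4244·15/100⌋ = 636
Train = 4244 - 636 = 3608

Train: 3608, Test: 636


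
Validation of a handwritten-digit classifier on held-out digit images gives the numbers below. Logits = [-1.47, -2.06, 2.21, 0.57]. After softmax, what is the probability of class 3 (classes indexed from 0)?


Exponentials: e^-1.47=0.2299, e^-2.06=0.1275, e^2.21=9.1157, e^0.57=1.7683
Sum = 11.2414
Softmax = [0.0205, 0.0113, 0.8109, 0.1573]
p[3] = 1.7683/11.2414 = 0.1573

0.1573


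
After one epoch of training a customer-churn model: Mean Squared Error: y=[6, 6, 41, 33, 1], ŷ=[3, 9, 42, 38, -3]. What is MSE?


Squared errors: (6-3)²=9, (6-9)²=9, (41-42)²=1, (33-38)²=25, (1+ 3)²=16
Sum = 60
MSE = 60/5 = 12

12


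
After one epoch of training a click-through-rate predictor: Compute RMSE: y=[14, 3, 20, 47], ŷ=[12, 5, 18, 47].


MSE = 12/4 = 3
RMSE = √(12/4) = 1.7321

1.7321


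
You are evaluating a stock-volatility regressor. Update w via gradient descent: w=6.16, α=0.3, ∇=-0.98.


w_new = w - α·∇
= 6.16 - 0.3·-0.98
= 6.16 + 0.294
= 6.454

6.454


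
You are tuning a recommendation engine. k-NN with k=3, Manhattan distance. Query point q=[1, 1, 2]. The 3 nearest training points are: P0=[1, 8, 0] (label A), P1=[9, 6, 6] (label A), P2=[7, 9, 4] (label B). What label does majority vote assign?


d(q,P0) = 9  (label A)
d(q,P1) = 17  (label A)
d(q,P2) = 16  (label B)
Votes: A=2, B=1
Majority → A

A


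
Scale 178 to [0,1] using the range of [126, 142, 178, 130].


min=126, max=178
(178-126)/(178-126) = 52/52 = 1.0

1.0


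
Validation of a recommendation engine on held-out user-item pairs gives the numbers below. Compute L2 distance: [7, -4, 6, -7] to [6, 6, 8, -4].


d = √((7-6)² + (-4-6)² + (6-8)² + (-7+ 4)²)
  = √(1 + 100 + 4 + 9)
  = √114 = 10.6771

10.6771


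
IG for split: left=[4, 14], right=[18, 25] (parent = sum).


Parent = [22, 39], H_parent = 0.9432
H_left = 0.7642 (n=18), H_right = 0.9808 (n=43)
H_children = (18/61)·0.7642 + (43/61)·0.9808 = 0.9169
IG = 0.9432 - 0.9169 = 0.0263

0.0263


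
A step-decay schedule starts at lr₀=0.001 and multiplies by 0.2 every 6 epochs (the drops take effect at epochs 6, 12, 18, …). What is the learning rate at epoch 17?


n_drops = ⌊17/6⌋ = 2
lr = 0.001·0.2^2 = 0.001·0.04 = 0.00004

0.00004


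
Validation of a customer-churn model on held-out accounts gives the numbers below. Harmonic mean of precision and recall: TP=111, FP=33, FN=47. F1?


Precision = 111/144 = 0.7708
Recall = 111/158 = 0.7025
F1 = 2·P·R/(P+R) = 2·TP/(2·TP+FP+FN) = 222/(222+33+47) = 222/302 = 0.7351

0.7351


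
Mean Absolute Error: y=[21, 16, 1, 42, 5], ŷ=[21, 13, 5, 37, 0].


Absolute errors: |21-21|=0, |16-13|=3, |1-5|=4, |42-37|=5, |5-0|=5
Sum = 17
MAE = 17/5 = 17/5

17/5


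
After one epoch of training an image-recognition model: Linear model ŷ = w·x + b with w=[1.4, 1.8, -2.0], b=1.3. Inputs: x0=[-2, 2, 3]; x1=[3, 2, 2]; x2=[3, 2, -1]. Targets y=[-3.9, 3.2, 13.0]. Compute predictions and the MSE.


ŷ0 = (1.4)·(-2) + (1.8)·(2) + (-2.0)·(3) + 1.3 = -3.9
ŷ1 = (1.4)·(3) + (1.8)·(2) + (-2.0)·(2) + 1.3 = 5.1
ŷ2 = (1.4)·(3) + (1.8)·(2) + (-2.0)·(-1) + 1.3 = 11.1
errors² = [0.0, 3.61, 3.61]
MSE = 7.2200/3 = 2.4067

2.4067


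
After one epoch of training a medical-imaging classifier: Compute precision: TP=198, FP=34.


Precision = TP/(TP+FP)
= 198/(198+34)
= 198/232 = 85.34%

85.34%


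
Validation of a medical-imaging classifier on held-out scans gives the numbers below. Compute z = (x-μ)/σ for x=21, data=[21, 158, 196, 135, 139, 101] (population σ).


μ = 125, σ = 54.4946
z = (21 - 125)/54.4946 = -1.9084

-1.9084


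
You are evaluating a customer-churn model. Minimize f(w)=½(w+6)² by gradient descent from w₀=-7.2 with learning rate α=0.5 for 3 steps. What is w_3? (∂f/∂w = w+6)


step 1: grad = -7.2+6 = -1.2; w = -7.2 - 0.5·(-1.2) = -6.6
step 2: grad = -6.6+6 = -0.6; w = -6.6 - 0.5·(-0.6) = -6.3
step 3: grad = -6.3+6 = -0.3; w = -6.3 - 0.5·(-0.3) = -6.15

-6.15


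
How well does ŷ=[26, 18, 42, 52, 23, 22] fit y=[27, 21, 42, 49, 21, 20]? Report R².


ȳ = 30
SS_res = Σ(y-ŷ)² = 27
SS_tot = Σ(y-ȳ)² = 776
R² = 1 - SS_res/SS_tot = 1 - 0.0348 = 0.9652

0.9652


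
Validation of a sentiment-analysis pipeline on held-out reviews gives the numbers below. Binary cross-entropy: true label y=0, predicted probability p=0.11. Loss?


BCE = -[y·ln(p) + (1-y)·ln(1-p)]
= -0 - 1·ln(1-0.11)
= -ln(0.89) = 0.1165

0.1165


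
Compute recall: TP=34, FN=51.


Recall = TP/(TP+FN)
= 34/(34+51)
= 34/85 = 40.0%

40.0%


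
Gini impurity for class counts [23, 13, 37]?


Probabilities: [23/73, 13/73, 37/73] ≈ [0.3151, 0.1781, 0.5068]
Σpᵢ² = (529 + 169 + 1369)/73² = 2067/5329
Gini = 1 - Σpᵢ² = 1 - 2067/5329 = 0.6121

0.6121


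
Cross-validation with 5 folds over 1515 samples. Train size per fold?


Fold size = 1515/5 = 303
Training per fold = 1515 - 303 = 1212

1212


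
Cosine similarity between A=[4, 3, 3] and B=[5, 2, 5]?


A·B = 4·5 + 3·2 + 3·5 = 41
‖A‖ = √34 = 5.831, ‖B‖ = √54 = 7.3485
cos = 41/(√34·√54) = 41/√1836 = 0.9569

0.9569


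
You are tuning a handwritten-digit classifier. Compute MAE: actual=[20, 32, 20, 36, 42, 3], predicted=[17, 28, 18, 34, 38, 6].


Absolute errors: |20-17|=3, |32-28|=4, |20-18|=2, |36-34|=2, |42-38|=4, |3-6|=3
Sum = 18
MAE = 18/6 = 3

3


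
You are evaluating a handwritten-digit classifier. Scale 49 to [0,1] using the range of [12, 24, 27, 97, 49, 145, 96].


min=12, max=145
(49-12)/(145-12) = 37/133 = 0.2782

0.2782


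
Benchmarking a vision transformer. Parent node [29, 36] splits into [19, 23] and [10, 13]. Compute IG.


Parent = [29, 36], H_parent = 0.9916
H_left = 0.9934 (n=42), H_right = 0.9877 (n=23)
H_children = (42/65)·0.9934 + (23/65)·0.9877 = 0.9914
IG = 0.9916 - 0.9914 = 0.0002

0.0002


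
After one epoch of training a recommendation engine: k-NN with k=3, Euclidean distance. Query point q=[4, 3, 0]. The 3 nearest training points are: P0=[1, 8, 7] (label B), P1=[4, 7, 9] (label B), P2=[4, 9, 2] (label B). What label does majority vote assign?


d(q,P0) = 9.1104  (label B)
d(q,P1) = 9.8489  (label B)
d(q,P2) = 6.3246  (label B)
Votes: A=0, B=3
Majority → B

B


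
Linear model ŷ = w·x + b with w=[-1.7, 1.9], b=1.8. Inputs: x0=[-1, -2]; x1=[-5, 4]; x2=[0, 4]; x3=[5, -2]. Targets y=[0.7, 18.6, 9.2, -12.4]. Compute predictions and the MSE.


ŷ0 = (-1.7)·(-1) + (1.9)·(-2) + 1.8 = -0.3
ŷ1 = (-1.7)·(-5) + (1.9)·(4) + 1.8 = 17.9
ŷ2 = (-1.7)·(0) + (1.9)·(4) + 1.8 = 9.4
ŷ3 = (-1.7)·(5) + (1.9)·(-2) + 1.8 = -10.5
errors² = [1.0, 0.49, 0.04, 3.61]
MSE = 5.1400/4 = 1.285

1.285


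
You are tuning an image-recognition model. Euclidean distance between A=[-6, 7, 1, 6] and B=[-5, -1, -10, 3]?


d = √((-6+ 5)² + (7+ 1)² + (1+ 10)² + (6-3)²)
  = √(1 + 64 + 121 + 9)
  = √195 = 13.9642

13.9642


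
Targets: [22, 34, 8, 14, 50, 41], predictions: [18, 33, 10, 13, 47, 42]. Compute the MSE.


Squared errors: (22-18)²=16, (34-33)²=1, (8-10)²=4, (14-13)²=1, (50-47)²=9, (41-42)²=1
Sum = 32
MSE = 32/6 = 16/3

16/3


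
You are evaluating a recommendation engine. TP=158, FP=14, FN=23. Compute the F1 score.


Precision = 158/172 = 0.9186
Recall = 158/181 = 0.8729
F1 = 2·P·R/(P+R) = 2·TP/(2·TP+FP+FN) = 316/(316+14+23) = 316/353 = 0.8952

0.8952


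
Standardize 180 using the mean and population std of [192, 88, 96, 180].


μ = 139, σ = 47.2758
z = (180 - 139)/47.2758 = 0.8673

0.8673


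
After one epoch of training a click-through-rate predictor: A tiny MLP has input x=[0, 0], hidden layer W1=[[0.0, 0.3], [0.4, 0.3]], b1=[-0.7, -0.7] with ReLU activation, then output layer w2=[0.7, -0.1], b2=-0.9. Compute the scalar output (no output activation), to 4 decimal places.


z1[0] = (0.0)·(0) + (0.3)·(0) - 0.7 = -0.7
z1[1] = (0.4)·(0) + (0.3)·(0) - 0.7 = -0.7
h = ReLU(z1) = [0.0, 0.0]
output = (0.7)·(0.0) + (-0.1)·(0.0) - 0.9 = -0.9

-0.9


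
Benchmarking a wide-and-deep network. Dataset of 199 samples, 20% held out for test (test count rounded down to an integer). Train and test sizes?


Test = ⌊199·20/100⌋ = 39
Train = 199 - 39 = 160

Train: 160, Test: 39


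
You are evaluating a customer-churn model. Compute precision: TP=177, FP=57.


Precision = TP/(TP+FP)
= 177/(177+57)
= 177/234 = 75.64%

75.64%


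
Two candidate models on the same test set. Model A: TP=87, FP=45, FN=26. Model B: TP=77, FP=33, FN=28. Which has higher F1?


Model A: P=87/132=0.6591, R=87/113=0.7699, F1=2PR/(P+R)=2TP/(2TP+FP+FN)=174/245=0.7102
Model B: P=77/110=0.7, R=77/105=0.7333, F1=2PR/(P+R)=2TP/(2TP+FP+FN)=154/215=0.7163
0.7102 < 0.7163 → Model B

Model B
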